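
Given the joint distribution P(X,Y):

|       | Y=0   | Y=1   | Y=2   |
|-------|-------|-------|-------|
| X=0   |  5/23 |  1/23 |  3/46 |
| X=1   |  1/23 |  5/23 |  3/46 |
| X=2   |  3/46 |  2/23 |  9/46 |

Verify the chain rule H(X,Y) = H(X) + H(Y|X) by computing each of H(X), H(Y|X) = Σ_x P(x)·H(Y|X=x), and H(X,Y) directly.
H(X) = 1.5843 bits, H(Y|X) = 1.3038 bits, H(X,Y) = 2.8881 bits

Marginal of X (row sums):
  P(X=0) = 5/23 + 1/23 + 3/46 = 15/46
  P(X=1) = 1/23 + 5/23 + 3/46 = 15/46
  P(X=2) = 3/46 + 2/23 + 9/46 = 8/23
H(X) = -[(15/46)·log₂(15/46) + (15/46)·log₂(15/46) + (8/23)·log₂(8/23)]
  = 0.52718 + 0.52718 + 0.52993 = 1.5843 bits

H(Y|X) = Σ_x P(x)·H(Y|X=x):
  X=0: P(X=0) = 15/46, P(Y|X=0) = (2/3, 2/15, 1/5) → H(Y|X=0) = 1.24195
  X=1: P(X=1) = 15/46, P(Y|X=1) = (2/15, 2/3, 1/5) → H(Y|X=1) = 1.24195
  X=2: P(X=2) = 8/23, P(Y|X=2) = (3/16, 1/4, 9/16) → H(Y|X=2) = 1.41974
H(Y|X) = (15/46)·1.24195 + (15/46)·1.24195 + (8/23)·1.41974 = 1.3038 bits

H(X,Y) = -Σ_{x,y} P(x,y) log₂ P(x,y). Per-cell terms -P(x,y)·log₂P(x,y):
  X=0: 0.47862, 0.19668, 0.25687
  X=1: 0.19668, 0.47862, 0.25687
  X=2: 0.25687, 0.30640, 0.46049
Sum of the 9 terms: H(X,Y) = 2.8881 bits

Chain rule check:
  H(X) + H(Y|X) = 1.5843 + 1.3038 = 2.8881 bits
  H(X,Y) = 2.8881 bits
✓ Chain rule verified.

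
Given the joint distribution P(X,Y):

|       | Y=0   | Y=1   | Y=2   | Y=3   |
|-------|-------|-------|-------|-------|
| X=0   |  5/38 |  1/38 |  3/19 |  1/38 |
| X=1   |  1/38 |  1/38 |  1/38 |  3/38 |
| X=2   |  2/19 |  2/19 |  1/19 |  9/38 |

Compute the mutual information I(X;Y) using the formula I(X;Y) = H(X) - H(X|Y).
0.2141 bits

I(X;Y) = H(X) - H(X|Y)

Marginal of X (row sums):
  P(X=0) = 5/38 + 1/38 + 3/19 + 1/38 = 13/38
  P(X=1) = 1/38 + 1/38 + 1/38 + 3/38 = 3/19
  P(X=2) = 2/19 + 2/19 + 1/19 + 9/38 = 1/2
H(X) = -[(13/38)·log₂(13/38) + (3/19)·log₂(3/19) + (1/2)·log₂(1/2)]
  = 0.5294 + 0.4205 + 0.5000 = 1.4499 bits

Marginal of Y (column sums):
  P(Y=0) = 5/38 + 1/38 + 2/19 = 5/19
  P(Y=1) = 1/38 + 1/38 + 2/19 = 3/19
  P(Y=2) = 3/19 + 1/38 + 1/19 = 9/38
  P(Y=3) = 1/38 + 3/38 + 9/38 = 13/38
H(X|Y) = Σ_y P(y)·H(X|Y=y):
  Y=0: P(Y=0) = 5/19, P(X|Y=0) = (1/2, 1/10, 2/5) → H(X|Y=0) = 1.3610
  Y=1: P(Y=1) = 3/19, P(X|Y=1) = (1/6, 1/6, 2/3) → H(X|Y=1) = 1.2516
  Y=2: P(Y=2) = 9/38, P(X|Y=2) = (2/3, 1/9, 2/9) → H(X|Y=2) = 1.2244
  Y=3: P(Y=3) = 13/38, P(X|Y=3) = (1/13, 3/13, 9/13) → H(X|Y=3) = 1.1401
H(X|Y) = (5/19)·1.3610 + (3/19)·1.2516 + (9/38)·1.2244 + (13/38)·1.1401 = 1.2358 bits

I(X;Y) = H(X) - H(X|Y) = 1.4499 - 1.2358 = 0.2141 bits

Cross-check via I(X;Y) = H(X) + H(Y) - H(X,Y): computing H(Y) from the column sums and H(X,Y) from the 12 cells in the same way gives H(Y) = 1.9489 bits and H(X,Y) = 3.1847 bits, so
I(X;Y) = 1.4499 + 1.9489 - 3.1847 = 0.2141 bits ✓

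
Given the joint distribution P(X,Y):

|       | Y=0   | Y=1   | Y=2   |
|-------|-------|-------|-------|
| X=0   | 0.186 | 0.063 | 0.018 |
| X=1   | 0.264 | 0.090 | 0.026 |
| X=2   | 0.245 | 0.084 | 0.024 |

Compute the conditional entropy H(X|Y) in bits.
1.5694 bits

H(X|Y) = H(X,Y) - H(Y)

H(X,Y) = -Σ_{x,y} P(x,y) log₂ P(x,y). Per-cell terms -P(x,y)·log₂P(x,y):
  X=0: 0.4514, 0.2513, 0.1043
  X=1: 0.5072, 0.3127, 0.1369
  X=2: 0.4971, 0.3002, 0.1291
Sum of the 9 terms: H(X,Y) = 2.6902 bits

Marginal of Y (column sums):
  P(Y=0) = 0.186 + 0.264 + 0.245 = 0.695
  P(Y=1) = 0.063 + 0.090 + 0.084 = 0.237
  P(Y=2) = 0.018 + 0.026 + 0.024 = 0.068
H(Y) = -[0.695·log₂(0.695) + 0.237·log₂(0.237) + 0.068·log₂(0.068)]
  = 0.3648 + 0.4923 + 0.2637 = 1.1208 bits

H(X|Y) = H(X,Y) - H(Y) = 2.6902 - 1.1208 = 1.5694 bits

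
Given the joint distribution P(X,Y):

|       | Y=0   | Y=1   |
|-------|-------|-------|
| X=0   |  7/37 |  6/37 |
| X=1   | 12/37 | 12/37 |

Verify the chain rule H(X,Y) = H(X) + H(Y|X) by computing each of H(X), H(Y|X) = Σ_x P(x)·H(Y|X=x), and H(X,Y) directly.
H(X) = 0.9353 bits, H(Y|X) = 0.9985 bits, H(X,Y) = 1.9338 bits

Marginal of X (row sums):
  P(X=0) = 7/37 + 6/37 = 13/37
  P(X=1) = 12/37 + 12/37 = 24/37
H(X) = -[(13/37)·log₂(13/37) + (24/37)·log₂(24/37)]
  = 0.53019 + 0.40508 = 0.9353 bits

H(Y|X) = Σ_x P(x)·H(Y|X=x):
  X=0: P(X=0) = 13/37, P(Y|X=0) = (7/13, 6/13) → H(Y|X=0) = 0.99573
  X=1: P(X=1) = 24/37, P(Y|X=1) = (1/2, 1/2) → H(Y|X=1) = 1.00000
H(Y|X) = (13/37)·0.99573 + (24/37)·1.00000 = 0.9985 bits

H(X,Y) = -Σ_{x,y} P(x,y) log₂ P(x,y). Per-cell terms -P(x,y)·log₂P(x,y):
  X=0: 0.45445, 0.42559
  X=1: 0.52686, 0.52686
Sum of the 4 terms: H(X,Y) = 1.9338 bits

Chain rule check:
  H(X) + H(Y|X) = 0.9353 + 0.9985 = 1.9338 bits
  H(X,Y) = 1.9338 bits
✓ Chain rule verified.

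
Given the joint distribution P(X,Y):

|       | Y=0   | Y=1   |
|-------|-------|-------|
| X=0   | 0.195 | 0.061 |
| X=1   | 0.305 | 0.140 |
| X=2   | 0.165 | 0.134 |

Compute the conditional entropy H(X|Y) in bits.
1.5232 bits

H(X|Y) = H(X,Y) - H(Y)

H(X,Y) = -Σ_{x,y} P(x,y) log₂ P(x,y). Per-cell terms -P(x,y)·log₂P(x,y):
  X=0: 0.45990, 0.24614
  X=1: 0.52250, 0.39711
  X=2: 0.42891, 0.38856
Sum of the 6 terms: H(X,Y) = 2.44312 bits

Marginal of Y (column sums):
  P(Y=0) = 0.195 + 0.305 + 0.165 = 0.665
  P(Y=1) = 0.061 + 0.140 + 0.134 = 0.335
H(Y) = -[0.665·log₂(0.665) + 0.335·log₂(0.335)]
  = 0.39140 + 0.52855 = 0.91995 bits

H(X|Y) = H(X,Y) - H(Y) = 2.44312 - 0.91995 = 1.5232 bits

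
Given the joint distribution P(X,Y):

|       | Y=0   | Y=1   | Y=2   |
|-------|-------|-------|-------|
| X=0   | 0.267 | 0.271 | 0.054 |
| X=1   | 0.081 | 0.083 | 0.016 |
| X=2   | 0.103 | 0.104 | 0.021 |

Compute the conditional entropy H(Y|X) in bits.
1.3487 bits

H(Y|X) = H(X,Y) - H(X)

H(X,Y) = -Σ_{x,y} P(x,y) log₂ P(x,y). Per-cell terms -P(x,y)·log₂P(x,y):
  X=0: 0.50866, 0.51047, 0.22739
  X=1: 0.29370, 0.29803, 0.09545
  X=2: 0.33777, 0.33960, 0.11704
Sum of the 9 terms: H(X,Y) = 2.7281 bits

Marginal of X (row sums):
  P(X=0) = 0.267 + 0.271 + 0.054 = 0.592
  P(X=1) = 0.081 + 0.083 + 0.016 = 0.180
  P(X=2) = 0.103 + 0.104 + 0.021 = 0.228
H(X) = -[0.592·log₂(0.592) + 0.180·log₂(0.180) + 0.228·log₂(0.228)]
  = 0.44775 + 0.44531 + 0.48630 = 1.3794 bits

H(Y|X) = H(X,Y) - H(X) = 2.7281 - 1.3794 = 1.3487 bits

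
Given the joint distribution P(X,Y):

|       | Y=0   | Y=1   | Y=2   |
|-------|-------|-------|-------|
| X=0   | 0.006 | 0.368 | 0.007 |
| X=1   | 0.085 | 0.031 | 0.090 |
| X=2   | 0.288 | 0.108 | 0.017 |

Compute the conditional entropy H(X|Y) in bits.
0.9749 bits

H(X|Y) = H(X,Y) - H(Y)

H(X,Y) = -Σ_{x,y} P(x,y) log₂ P(x,y). Per-cell terms -P(x,y)·log₂P(x,y):
  X=0: 0.04428, 0.53074, 0.05011
  X=1: 0.30229, 0.15536, 0.31265
  X=2: 0.51721, 0.34678, 0.09993
Sum of the 9 terms: H(X,Y) = 2.35935 bits

Marginal of Y (column sums):
  P(Y=0) = 0.006 + 0.085 + 0.288 = 0.379
  P(Y=1) = 0.368 + 0.031 + 0.108 = 0.507
  P(Y=2) = 0.007 + 0.090 + 0.017 = 0.114
H(Y) = -[0.379·log₂(0.379) + 0.507·log₂(0.507) + 0.114·log₂(0.114)]
  = 0.53050 + 0.49683 + 0.35715 = 1.38448 bits

H(X|Y) = H(X,Y) - H(Y) = 2.35935 - 1.38448 = 0.9749 bits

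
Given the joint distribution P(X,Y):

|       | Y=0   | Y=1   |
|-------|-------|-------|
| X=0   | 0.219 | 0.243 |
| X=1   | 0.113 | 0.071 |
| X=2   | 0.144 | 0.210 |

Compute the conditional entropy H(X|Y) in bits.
1.4793 bits

H(X|Y) = H(X,Y) - H(Y)

H(X,Y) = -Σ_{x,y} P(x,y) log₂ P(x,y). Per-cell terms -P(x,y)·log₂P(x,y):
  X=0: 0.47983, 0.49596
  X=1: 0.35545, 0.27094
  X=2: 0.40260, 0.47282
Sum of the 6 terms: H(X,Y) = 2.4776 bits

Marginal of Y (column sums):
  P(Y=0) = 0.219 + 0.113 + 0.144 = 0.476
  P(Y=1) = 0.243 + 0.071 + 0.210 = 0.524
H(Y) = -[0.476·log₂(0.476) + 0.524·log₂(0.524)]
  = 0.50978 + 0.48856 = 0.9983 bits

H(X|Y) = H(X,Y) - H(Y) = 2.4776 - 0.9983 = 1.4793 bits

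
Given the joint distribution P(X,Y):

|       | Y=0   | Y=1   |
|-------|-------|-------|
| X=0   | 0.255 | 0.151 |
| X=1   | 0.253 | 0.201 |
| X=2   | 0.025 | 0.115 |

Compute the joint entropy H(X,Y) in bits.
2.3733 bits

H(X,Y) = -Σ_{x,y} P(x,y) log₂ P(x,y). Per-cell terms -P(x,y)·log₂P(x,y):
  X=0: 0.50271, 0.41183
  X=1: 0.50165, 0.46526
  X=2: 0.13305, 0.35883
Sum of the 6 terms: H(X,Y) = 2.3733 bits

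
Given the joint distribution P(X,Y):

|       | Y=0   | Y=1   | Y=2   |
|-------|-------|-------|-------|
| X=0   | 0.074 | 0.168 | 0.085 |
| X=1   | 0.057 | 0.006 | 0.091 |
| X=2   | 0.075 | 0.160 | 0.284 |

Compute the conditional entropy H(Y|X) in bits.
1.3921 bits

H(Y|X) = H(X,Y) - H(X)

H(X,Y) = -Σ_{x,y} P(x,y) log₂ P(x,y). Per-cell terms -P(x,y)·log₂P(x,y):
  X=0: 0.2779685, 0.4323424, 0.3022934
  X=1: 0.2355750, 0.0442849, 0.3146771
  X=2: 0.2802724, 0.4230170, 0.5157546
Sum of the 9 terms: H(X,Y) = 2.826185 bits

Marginal of X (row sums):
  P(X=0) = 0.074 + 0.168 + 0.085 = 0.327
  P(X=1) = 0.057 + 0.006 + 0.091 = 0.154
  P(X=2) = 0.075 + 0.160 + 0.284 = 0.519
H(X) = -[0.327·log₂(0.327) + 0.154·log₂(0.154) + 0.519·log₂(0.519)]
  = 0.5273324 + 0.4156457 + 0.4910745 = 1.434053 bits

H(Y|X) = H(X,Y) - H(X) = 2.826185 - 1.434053 = 1.3921 bits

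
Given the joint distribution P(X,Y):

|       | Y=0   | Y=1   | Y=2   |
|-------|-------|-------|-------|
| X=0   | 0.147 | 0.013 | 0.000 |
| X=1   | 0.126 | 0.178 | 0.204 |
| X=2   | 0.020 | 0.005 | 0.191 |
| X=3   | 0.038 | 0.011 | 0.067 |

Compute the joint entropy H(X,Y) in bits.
2.8951 bits

H(X,Y) = -Σ_{x,y} P(x,y) log₂ P(x,y). Per-cell terms -P(x,y)·log₂P(x,y):
  X=0: 0.4066, 0.0814, 0.0000
  X=1: 0.3766, 0.4432, 0.4678
  X=2: 0.1129, 0.0382, 0.4562
  X=3: 0.1793, 0.0716, 0.2613
  (cells with P = 0 contribute 0)
Sum of the 12 terms: H(X,Y) = 2.8951 bits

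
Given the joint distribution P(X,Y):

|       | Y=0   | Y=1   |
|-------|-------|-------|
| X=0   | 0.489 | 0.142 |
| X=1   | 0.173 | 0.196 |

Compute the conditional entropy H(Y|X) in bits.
0.8534 bits

H(Y|X) = H(X,Y) - H(X)

H(X,Y) = -Σ_{x,y} P(x,y) log₂ P(x,y). Per-cell terms -P(x,y)·log₂P(x,y):
  X=0: 0.5047, 0.3999
  X=1: 0.4379, 0.4608
Sum of the 4 terms: H(X,Y) = 1.8033 bits

Marginal of X (row sums):
  P(X=0) = 0.489 + 0.142 = 0.631
  P(X=1) = 0.173 + 0.196 = 0.369
H(X) = -[0.631·log₂(0.631) + 0.369·log₂(0.369)]
  = 0.4192 + 0.5307 = 0.9499 bits

H(Y|X) = H(X,Y) - H(X) = 1.8033 - 0.9499 = 0.8534 bits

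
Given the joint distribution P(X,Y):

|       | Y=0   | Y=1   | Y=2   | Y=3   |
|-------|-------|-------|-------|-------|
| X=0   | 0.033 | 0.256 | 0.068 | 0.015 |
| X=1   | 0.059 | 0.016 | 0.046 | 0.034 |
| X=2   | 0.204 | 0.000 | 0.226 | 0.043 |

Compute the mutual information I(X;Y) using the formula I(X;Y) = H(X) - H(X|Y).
0.4603 bits

I(X;Y) = H(X) - H(X|Y)

Marginal of X (row sums):
  P(X=0) = 0.033 + 0.256 + 0.068 + 0.015 = 0.372
  P(X=1) = 0.059 + 0.016 + 0.046 + 0.034 = 0.155
  P(X=2) = 0.204 + 0.000 + 0.226 + 0.043 = 0.473
H(X) = -[0.372·log₂(0.372) + 0.155·log₂(0.155) + 0.473·log₂(0.473)]
  = 0.53070468 + 0.41689728 + 0.51088158 = 1.4584835 bits

Marginal of Y (column sums):
  P(Y=0) = 0.033 + 0.059 + 0.204 = 0.296
  P(Y=1) = 0.256 + 0.016 + 0.000 = 0.272
  P(Y=2) = 0.068 + 0.046 + 0.226 = 0.340
  P(Y=3) = 0.015 + 0.034 + 0.043 = 0.092
H(X|Y) = Σ_y P(y)·H(X|Y=y):
  Y=0: P(Y=0) = 0.296, P(X|Y=0) = (33/296, 59/296, 51/74) → H(X|Y=0) = 1.18676514
  Y=1: P(Y=1) = 0.272, P(X|Y=1) = (16/17, 1/17, 0) → H(X|Y=1) = 0.32275696
  Y=2: P(Y=2) = 0.340, P(X|Y=2) = (1/5, 23/170, 113/170) → H(X|Y=2) = 1.24647397
  Y=3: P(Y=3) = 0.092, P(X|Y=3) = (15/92, 17/46, 43/92) → H(X|Y=3) = 1.47023065
H(X|Y) = 0.296·1.18676514 + 0.272·0.32275696 + 0.340·1.24647397 + 0.092·1.47023065 = 0.9981347 bits

I(X;Y) = H(X) - H(X|Y) = 1.4584835 - 0.9981347 = 0.4603 bits

Cross-check via I(X;Y) = H(X) + H(Y) - H(X,Y): computing H(Y) from the column sums and H(X,Y) from the 12 cells in the same way gives H(Y) = 1.8766356 bits and H(X,Y) = 2.8747703 bits, so
I(X;Y) = 1.4584835 + 1.8766356 - 2.8747703 = 0.4603 bits ✓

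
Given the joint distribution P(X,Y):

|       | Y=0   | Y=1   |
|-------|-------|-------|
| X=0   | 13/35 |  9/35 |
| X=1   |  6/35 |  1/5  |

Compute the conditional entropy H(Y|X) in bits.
0.9833 bits

H(Y|X) = H(X,Y) - H(X)

H(X,Y) = -Σ_{x,y} P(x,y) log₂ P(x,y). Per-cell terms -P(x,y)·log₂P(x,y):
  X=0: 0.53071, 0.50383
  X=1: 0.43617, 0.46439
Sum of the 4 terms: H(X,Y) = 1.9351 bits

Marginal of X (row sums):
  P(X=0) = 13/35 + 9/35 = 22/35
  P(X=1) = 6/35 + 1/5 = 13/35
H(X) = -[(22/35)·log₂(22/35) + (13/35)·log₂(13/35)]
  = 0.42105 + 0.53071 = 0.9518 bits

H(Y|X) = H(X,Y) - H(X) = 1.9351 - 0.9518 = 0.9833 bits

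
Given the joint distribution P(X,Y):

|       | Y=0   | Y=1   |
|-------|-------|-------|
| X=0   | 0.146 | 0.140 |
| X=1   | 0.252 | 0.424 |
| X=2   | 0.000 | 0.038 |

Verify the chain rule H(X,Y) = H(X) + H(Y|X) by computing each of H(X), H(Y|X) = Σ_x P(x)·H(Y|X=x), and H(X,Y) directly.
H(X) = 1.0776 bits, H(Y|X) = 0.9300 bits, H(X,Y) = 2.0076 bits

Marginal of X (row sums):
  P(X=0) = 0.146 + 0.140 = 0.286
  P(X=1) = 0.252 + 0.424 = 0.676
  P(X=2) = 0.000 + 0.038 = 0.038
H(X) = -[0.286·log₂(0.286) + 0.676·log₂(0.676) + 0.038·log₂(0.038)]
  = 0.516491 + 0.381876 + 0.179279 = 1.0776 bits

H(Y|X) = Σ_x P(x)·H(Y|X=x):
  X=0: P(X=0) = 0.286, P(Y|X=0) = (73/143, 70/143) → H(Y|X=0) = 0.999682
  X=1: P(X=1) = 0.676, P(Y|X=1) = (63/169, 106/169) → H(Y|X=1) = 0.952784
  X=2: P(X=2) = 0.038, P(Y|X=2) = (0, 1) → H(Y|X=2) = 0.000000
H(Y|X) = 0.286·0.999682 + 0.676·0.952784 + 0.038·0.000000 = 0.9300 bits

H(X,Y) = -Σ_{x,y} P(x,y) log₂ P(x,y). Per-cell terms -P(x,y)·log₂P(x,y):
  X=0: 0.405290, 0.397110
  X=1: 0.501103, 0.524854
  X=2: 0.000000, 0.179279
  (cells with P = 0 contribute 0)
Sum of the 6 terms: H(X,Y) = 2.0076 bits

Chain rule check:
  H(X) + H(Y|X) = 1.0776 + 0.9300 = 2.0076 bits
  H(X,Y) = 2.0076 bits
✓ Chain rule verified.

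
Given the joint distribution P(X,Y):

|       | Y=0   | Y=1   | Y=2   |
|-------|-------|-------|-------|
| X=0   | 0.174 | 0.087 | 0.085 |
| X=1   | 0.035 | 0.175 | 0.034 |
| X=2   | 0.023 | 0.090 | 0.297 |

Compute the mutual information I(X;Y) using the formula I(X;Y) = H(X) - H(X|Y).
0.3184 bits

I(X;Y) = H(X) - H(X|Y)

Marginal of X (row sums):
  P(X=0) = 0.174 + 0.087 + 0.085 = 0.346
  P(X=1) = 0.035 + 0.175 + 0.034 = 0.244
  P(X=2) = 0.023 + 0.090 + 0.297 = 0.410
H(X) = -[0.346·log₂(0.346) + 0.244·log₂(0.244) + 0.410·log₂(0.410)]
  = 0.529780 + 0.496551 + 0.527385 = 1.55372 bits

Marginal of Y (column sums):
  P(Y=0) = 0.174 + 0.035 + 0.023 = 0.232
  P(Y=1) = 0.087 + 0.175 + 0.090 = 0.352
  P(Y=2) = 0.085 + 0.034 + 0.297 = 0.416
H(X|Y) = Σ_y P(y)·H(X|Y=y):
  Y=0: P(Y=0) = 0.232, P(X|Y=0) = (3/4, 35/232, 23/232) → H(X|Y=0) = 1.053503
  Y=1: P(Y=1) = 0.352, P(X|Y=1) = (87/352, 175/352, 45/176) → H(X|Y=1) = 1.502713
  Y=2: P(Y=2) = 0.416, P(X|Y=2) = (85/416, 17/208, 297/416) → H(X|Y=2) = 1.110476
H(X|Y) = 0.232·1.053503 + 0.352·1.502713 + 0.416·1.110476 = 1.23533 bits

I(X;Y) = H(X) - H(X|Y) = 1.55372 - 1.23533 = 0.3184 bits

Cross-check via I(X;Y) = H(X) + H(Y) - H(X,Y): computing H(Y) from the column sums and H(X,Y) from the 9 cells in the same way gives H(Y) = 1.54563 bits and H(X,Y) = 2.78096 bits, so
I(X;Y) = 1.55372 + 1.54563 - 2.78096 = 0.3184 bits ✓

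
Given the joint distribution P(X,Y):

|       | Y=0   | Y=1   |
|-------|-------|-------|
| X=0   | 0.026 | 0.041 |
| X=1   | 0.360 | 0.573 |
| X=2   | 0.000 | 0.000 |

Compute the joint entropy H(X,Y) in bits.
1.3168 bits

H(X,Y) = -Σ_{x,y} P(x,y) log₂ P(x,y). Per-cell terms -P(x,y)·log₂P(x,y):
  X=0: 0.13690, 0.18894
  X=1: 0.53062, 0.46034
  X=2: 0.00000, 0.00000
  (cells with P = 0 contribute 0)
Sum of the 6 terms: H(X,Y) = 1.3168 bits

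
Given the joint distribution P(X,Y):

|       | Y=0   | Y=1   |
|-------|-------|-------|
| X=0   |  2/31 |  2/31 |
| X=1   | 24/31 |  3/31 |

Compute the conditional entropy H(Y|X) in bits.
0.5674 bits

H(Y|X) = H(X,Y) - H(X)

H(X,Y) = -Σ_{x,y} P(x,y) log₂ P(x,y). Per-cell terms -P(x,y)·log₂P(x,y):
  X=0: 0.2551094, 0.2551094
  X=1: 0.2858584, 0.3260549
Sum of the 4 terms: H(X,Y) = 1.122132 bits

Marginal of X (row sums):
  P(X=0) = 2/31 + 2/31 = 4/31
  P(X=1) = 24/31 + 3/31 = 27/31
H(X) = -[(4/31)·log₂(4/31) + (27/31)·log₂(27/31)]
  = 0.3811866 + 0.1735915 = 0.554778 bits

H(Y|X) = H(X,Y) - H(X) = 1.122132 - 0.554778 = 0.5674 bits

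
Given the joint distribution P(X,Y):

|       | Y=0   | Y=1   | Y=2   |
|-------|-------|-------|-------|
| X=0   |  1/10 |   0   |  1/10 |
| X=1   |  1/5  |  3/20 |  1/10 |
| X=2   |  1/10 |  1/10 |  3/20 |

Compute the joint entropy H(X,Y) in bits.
2.9464 bits

H(X,Y) = -Σ_{x,y} P(x,y) log₂ P(x,y). Per-cell terms -P(x,y)·log₂P(x,y):
  X=0: 0.3322, 0.0000, 0.3322
  X=1: 0.4644, 0.4105, 0.3322
  X=2: 0.3322, 0.3322, 0.4105
  (cells with P = 0 contribute 0)
Sum of the 9 terms: H(X,Y) = 2.9464 bits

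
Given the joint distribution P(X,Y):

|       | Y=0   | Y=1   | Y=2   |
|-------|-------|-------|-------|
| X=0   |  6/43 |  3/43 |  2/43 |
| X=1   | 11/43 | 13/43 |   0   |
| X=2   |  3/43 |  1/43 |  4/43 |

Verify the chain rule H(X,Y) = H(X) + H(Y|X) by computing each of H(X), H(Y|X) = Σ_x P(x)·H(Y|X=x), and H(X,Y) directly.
H(X) = 1.4241 bits, H(Y|X) = 1.1840 bits, H(X,Y) = 2.6081 bits

Marginal of X (row sums):
  P(X=0) = 6/43 + 3/43 + 2/43 = 11/43
  P(X=1) = 11/43 + 13/43 + 0 = 24/43
  P(X=2) = 3/43 + 1/43 + 4/43 = 8/43
H(X) = -[(11/43)·log₂(11/43) + (24/43)·log₂(24/43) + (8/43)·log₂(8/43)]
  = 0.50314 + 0.46956 + 0.45140 = 1.4241 bits

H(Y|X) = Σ_x P(x)·H(Y|X=x):
  X=0: P(X=0) = 11/43, P(Y|X=0) = (6/11, 3/11, 2/11) → H(Y|X=0) = 1.43537
  X=1: P(X=1) = 24/43, P(Y|X=1) = (11/24, 13/24, 0) → H(Y|X=1) = 0.99498
  X=2: P(X=2) = 8/43, P(Y|X=2) = (3/8, 1/8, 1/2) → H(Y|X=2) = 1.40564
H(Y|X) = (11/43)·1.43537 + (24/43)·0.99498 + (8/43)·1.40564 = 1.1840 bits

H(X,Y) = -Σ_{x,y} P(x,y) log₂ P(x,y). Per-cell terms -P(x,y)·log₂P(x,y):
  X=0: 0.39646, 0.26800, 0.20587
  X=1: 0.50314, 0.52176, 0.00000
  X=2: 0.26800, 0.12619, 0.31872
  (cells with P = 0 contribute 0)
Sum of the 9 terms: H(X,Y) = 2.6081 bits

Chain rule check:
  H(X) + H(Y|X) = 1.4241 + 1.1840 = 2.6081 bits
  H(X,Y) = 2.6081 bits
✓ Chain rule verified.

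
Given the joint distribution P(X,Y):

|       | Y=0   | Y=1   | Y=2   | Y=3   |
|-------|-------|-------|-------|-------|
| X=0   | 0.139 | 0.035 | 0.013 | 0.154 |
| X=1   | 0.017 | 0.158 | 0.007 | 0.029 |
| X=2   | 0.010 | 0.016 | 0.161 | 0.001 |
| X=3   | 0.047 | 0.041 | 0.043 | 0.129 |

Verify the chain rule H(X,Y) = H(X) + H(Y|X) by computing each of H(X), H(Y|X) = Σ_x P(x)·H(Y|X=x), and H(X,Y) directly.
H(X) = 1.9615 bits, H(Y|X) = 1.3880 bits, H(X,Y) = 3.3495 bits

Marginal of X (row sums):
  P(X=0) = 0.139 + 0.035 + 0.013 + 0.154 = 0.341
  P(X=1) = 0.017 + 0.158 + 0.007 + 0.029 = 0.211
  P(X=2) = 0.010 + 0.016 + 0.161 + 0.001 = 0.188
  P(X=3) = 0.047 + 0.041 + 0.043 + 0.129 = 0.260
H(X) = -[0.341·log₂(0.341) + 0.211·log₂(0.211) + 0.188·log₂(0.188) + 0.260·log₂(0.260)]
  = 0.52929 + 0.47363 + 0.45330 + 0.50529 = 1.9615 bits

H(Y|X) = Σ_x P(x)·H(Y|X=x):
  X=0: P(X=0) = 0.341, P(Y|X=0) = (139/341, 35/341, 13/341, 14/31) → H(Y|X=0) = 1.56246
  X=1: P(X=1) = 0.211, P(Y|X=1) = (17/211, 158/211, 7/211, 29/211) → H(Y|X=1) = 1.16178
  X=2: P(X=2) = 0.188, P(Y|X=2) = (5/94, 4/47, 161/188, 1/188) → H(Y|X=2) = 0.75939
  X=3: P(X=3) = 0.260, P(Y|X=3) = (47/260, 41/260, 43/260, 129/260) → H(Y|X=3) = 1.79736
H(Y|X) = 0.341·1.56246 + 0.211·1.16178 + 0.188·0.75939 + 0.260·1.79736 = 1.3880 bits

H(X,Y) = -Σ_{x,y} P(x,y) log₂ P(x,y). Per-cell terms -P(x,y)·log₂P(x,y):
  X=0: 0.39571, 0.16928, 0.08145, 0.41565
  X=1: 0.09993, 0.42060, 0.05011, 0.14813
  X=2: 0.06644, 0.09545, 0.42421, 0.00997
  X=3: 0.20733, 0.18894, 0.19520, 0.38114
Sum of the 16 terms: H(X,Y) = 3.3495 bits

Chain rule check:
  H(X) + H(Y|X) = 1.9615 + 1.3880 = 3.3495 bits
  H(X,Y) = 3.3495 bits
✓ Chain rule verified.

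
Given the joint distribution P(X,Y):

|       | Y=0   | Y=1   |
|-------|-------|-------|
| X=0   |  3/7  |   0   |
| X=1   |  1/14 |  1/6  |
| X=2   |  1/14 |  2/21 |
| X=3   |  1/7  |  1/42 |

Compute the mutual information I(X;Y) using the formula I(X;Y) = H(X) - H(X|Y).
0.3905 bits

I(X;Y) = H(X) - H(X|Y)

Marginal of X (row sums):
  P(X=0) = 3/7 + 0 = 3/7
  P(X=1) = 1/14 + 1/6 = 5/21
  P(X=2) = 1/14 + 2/21 = 1/6
  P(X=3) = 1/7 + 1/42 = 1/6
H(X) = -[(3/7)·log₂(3/7) + (5/21)·log₂(5/21) + (1/6)·log₂(1/6) + (1/6)·log₂(1/6)]
  = 0.52388 + 0.49295 + 0.43083 + 0.43083 = 1.8785 bits

Marginal of Y (column sums):
  P(Y=0) = 3/7 + 1/14 + 1/14 + 1/7 = 5/7
  P(Y=1) = 0 + 1/6 + 2/21 + 1/42 = 2/7
H(X|Y) = Σ_y P(y)·H(X|Y=y):
  Y=0: P(Y=0) = 5/7, P(X|Y=0) = (3/5, 1/10, 1/10, 1/5) → H(X|Y=0) = 1.57095
  Y=1: P(Y=1) = 2/7, P(X|Y=1) = (0, 7/12, 1/3, 1/12) → H(X|Y=1) = 1.28067
H(X|Y) = (5/7)·1.57095 + (2/7)·1.28067 = 1.4880 bits

I(X;Y) = H(X) - H(X|Y) = 1.8785 - 1.4880 = 0.3905 bits

Cross-check via I(X;Y) = H(X) + H(Y) - H(X,Y): computing H(Y) from the column sums and H(X,Y) from the 8 cells in the same way gives H(Y) = 0.8631 bits and H(X,Y) = 2.3511 bits, so
I(X;Y) = 1.8785 + 0.8631 - 2.3511 = 0.3905 bits ✓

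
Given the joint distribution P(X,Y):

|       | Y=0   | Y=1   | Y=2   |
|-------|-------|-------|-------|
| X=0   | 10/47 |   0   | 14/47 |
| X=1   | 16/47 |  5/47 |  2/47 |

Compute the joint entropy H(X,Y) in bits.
2.0624 bits

H(X,Y) = -Σ_{x,y} P(x,y) log₂ P(x,y). Per-cell terms -P(x,y)·log₂P(x,y):
  X=0: 0.4750, 0.0000, 0.5205
  X=1: 0.5292, 0.3439, 0.1938
  (cells with P = 0 contribute 0)
Sum of the 6 terms: H(X,Y) = 2.0624 bits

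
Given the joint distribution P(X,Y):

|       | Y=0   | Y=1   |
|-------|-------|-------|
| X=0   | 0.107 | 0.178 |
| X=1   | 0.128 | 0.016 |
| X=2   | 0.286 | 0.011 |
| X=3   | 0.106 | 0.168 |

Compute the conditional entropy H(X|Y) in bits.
1.6740 bits

H(X|Y) = H(X,Y) - H(Y)

H(X,Y) = -Σ_{x,y} P(x,y) log₂ P(x,y). Per-cell terms -P(x,y)·log₂P(x,y):
  X=0: 0.345002, 0.443229
  X=1: 0.379620, 0.095453
  X=2: 0.516491, 0.071570
  X=3: 0.343214, 0.432342
Sum of the 8 terms: H(X,Y) = 2.62692 bits

Marginal of Y (column sums):
  P(Y=0) = 0.107 + 0.128 + 0.286 + 0.106 = 0.627
  P(Y=1) = 0.178 + 0.016 + 0.011 + 0.168 = 0.373
H(Y) = -[0.627·log₂(0.627) + 0.373·log₂(0.373)]
  = 0.422261 + 0.530687 = 0.95295 bits

H(X|Y) = H(X,Y) - H(Y) = 2.62692 - 0.95295 = 1.6740 bits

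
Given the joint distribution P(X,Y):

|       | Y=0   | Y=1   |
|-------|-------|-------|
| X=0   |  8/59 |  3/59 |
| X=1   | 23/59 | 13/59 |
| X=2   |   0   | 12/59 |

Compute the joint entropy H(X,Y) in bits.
2.0874 bits

H(X,Y) = -Σ_{x,y} P(x,y) log₂ P(x,y). Per-cell terms -P(x,y)·log₂P(x,y):
  X=0: 0.390867, 0.218526
  X=1: 0.529811, 0.480824
  X=2: 0.000000, 0.467325
  (cells with P = 0 contribute 0)
Sum of the 6 terms: H(X,Y) = 2.0874 bits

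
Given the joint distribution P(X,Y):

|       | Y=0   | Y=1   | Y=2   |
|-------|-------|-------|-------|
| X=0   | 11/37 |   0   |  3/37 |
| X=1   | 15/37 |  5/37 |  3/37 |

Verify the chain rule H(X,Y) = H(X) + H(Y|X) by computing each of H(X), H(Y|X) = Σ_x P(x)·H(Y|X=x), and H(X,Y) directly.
H(X) = 0.9569 bits, H(Y|X) = 1.0694 bits, H(X,Y) = 2.0263 bits

Marginal of X (row sums):
  P(X=0) = 11/37 + 0 + 3/37 = 14/37
  P(X=1) = 15/37 + 5/37 + 3/37 = 23/37
H(X) = -[(14/37)·log₂(14/37) + (23/37)·log₂(23/37)]
  = 0.53052 + 0.42636 = 0.9569 bits

H(Y|X) = Σ_x P(x)·H(Y|X=x):
  X=0: P(X=0) = 14/37, P(Y|X=0) = (11/14, 0, 3/14) → H(Y|X=0) = 0.74960
  X=1: P(X=1) = 23/37, P(Y|X=1) = (15/23, 5/23, 3/23) → H(Y|X=1) = 1.26409
H(Y|X) = (14/37)·0.74960 + (23/37)·1.26409 = 1.0694 bits

H(X,Y) = -Σ_{x,y} P(x,y) log₂ P(x,y). Per-cell terms -P(x,y)·log₂P(x,y):
  X=0: 0.52028, 0.00000, 0.29388
  X=1: 0.52807, 0.39021, 0.29388
  (cells with P = 0 contribute 0)
Sum of the 6 terms: H(X,Y) = 2.0263 bits

Chain rule check:
  H(X) + H(Y|X) = 0.9569 + 1.0694 = 2.0263 bits
  H(X,Y) = 2.0263 bits
✓ Chain rule verified.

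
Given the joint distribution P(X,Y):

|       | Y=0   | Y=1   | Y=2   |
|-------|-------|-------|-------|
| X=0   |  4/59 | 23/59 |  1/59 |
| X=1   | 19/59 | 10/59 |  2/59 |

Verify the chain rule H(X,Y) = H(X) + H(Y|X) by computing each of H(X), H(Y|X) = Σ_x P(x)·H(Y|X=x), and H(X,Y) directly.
H(X) = 0.9981 bits, H(Y|X) = 1.0206 bits, H(X,Y) = 2.0187 bits

Marginal of X (row sums):
  P(X=0) = 4/59 + 23/59 + 1/59 = 28/59
  P(X=1) = 19/59 + 10/59 + 2/59 = 31/59
H(X) = -[(28/59)·log₂(28/59) + (31/59)·log₂(31/59)]
  = 0.51031 + 0.48783 = 0.9981 bits

H(Y|X) = Σ_x P(x)·H(Y|X=x):
  X=0: P(X=0) = 28/59, P(Y|X=0) = (1/7, 23/28, 1/28) → H(Y|X=0) = 0.80586
  X=1: P(X=1) = 31/59, P(Y|X=1) = (19/31, 10/31, 2/31) → H(Y|X=1) = 1.21452
H(Y|X) = (28/59)·0.80586 + (31/59)·1.21452 = 1.0206 bits

H(X,Y) = -Σ_{x,y} P(x,y) log₂ P(x,y). Per-cell terms -P(x,y)·log₂P(x,y):
  X=0: 0.26323, 0.52981, 0.09971
  X=1: 0.52643, 0.43402, 0.16551
Sum of the 6 terms: H(X,Y) = 2.0187 bits

Chain rule check:
  H(X) + H(Y|X) = 0.9981 + 1.0206 = 2.0187 bits
  H(X,Y) = 2.0187 bits
✓ Chain rule verified.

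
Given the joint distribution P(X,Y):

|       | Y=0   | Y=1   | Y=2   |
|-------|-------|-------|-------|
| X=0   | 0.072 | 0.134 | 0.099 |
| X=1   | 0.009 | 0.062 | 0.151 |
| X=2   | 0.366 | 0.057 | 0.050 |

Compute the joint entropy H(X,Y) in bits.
2.6963 bits

H(X,Y) = -Σ_{x,y} P(x,y) log₂ P(x,y). Per-cell terms -P(x,y)·log₂P(x,y):
  X=0: 0.2733, 0.3886, 0.3303
  X=1: 0.0612, 0.2487, 0.4118
  X=2: 0.5307, 0.2356, 0.2161
Sum of the 9 terms: H(X,Y) = 2.6963 bits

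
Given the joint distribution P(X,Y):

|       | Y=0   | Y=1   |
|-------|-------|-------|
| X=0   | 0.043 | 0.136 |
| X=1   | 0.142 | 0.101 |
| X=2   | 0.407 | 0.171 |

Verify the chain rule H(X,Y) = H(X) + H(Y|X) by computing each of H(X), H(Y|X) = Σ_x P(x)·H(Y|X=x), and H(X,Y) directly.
H(X) = 1.3973 bits, H(Y|X) = 0.8868 bits, H(X,Y) = 2.2841 bits

Marginal of X (row sums):
  P(X=0) = 0.043 + 0.136 = 0.179
  P(X=1) = 0.142 + 0.101 = 0.243
  P(X=2) = 0.407 + 0.171 = 0.578
H(X) = -[0.179·log₂(0.179) + 0.243·log₂(0.243) + 0.578·log₂(0.578)]
  = 0.444272 + 0.495956 + 0.457116 = 1.3973 bits

H(Y|X) = Σ_x P(x)·H(Y|X=x):
  X=0: P(X=0) = 0.179, P(Y|X=0) = (43/179, 136/179) → H(Y|X=0) = 0.795412
  X=1: P(X=1) = 0.243, P(Y|X=1) = (142/243, 101/243) → H(Y|X=1) = 0.979366
  X=2: P(X=2) = 0.578, P(Y|X=2) = (407/578, 171/578) → H(Y|X=2) = 0.876156
H(Y|X) = 0.179·0.795412 + 0.243·0.979366 + 0.578·0.876156 = 0.8868 bits

H(X,Y) = -Σ_{x,y} P(x,y) log₂ P(x,y). Per-cell terms -P(x,y)·log₂P(x,y):
  X=0: 0.195199, 0.391452
  X=1: 0.399877, 0.334065
  X=2: 0.527838, 0.435696
Sum of the 6 terms: H(X,Y) = 2.2841 bits

Chain rule check:
  H(X) + H(Y|X) = 1.3973 + 0.8868 = 2.2841 bits
  H(X,Y) = 2.2841 bits
✓ Chain rule verified.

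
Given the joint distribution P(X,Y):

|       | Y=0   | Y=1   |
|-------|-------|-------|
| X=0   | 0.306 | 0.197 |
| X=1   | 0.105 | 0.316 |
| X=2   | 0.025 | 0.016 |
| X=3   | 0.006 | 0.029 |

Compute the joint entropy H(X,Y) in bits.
2.2720 bits

H(X,Y) = -Σ_{x,y} P(x,y) log₂ P(x,y). Per-cell terms -P(x,y)·log₂P(x,y):
  X=0: 0.5228, 0.4617
  X=1: 0.3414, 0.5252
  X=2: 0.1330, 0.0955
  X=3: 0.0443, 0.1481
Sum of the 8 terms: H(X,Y) = 2.2720 bits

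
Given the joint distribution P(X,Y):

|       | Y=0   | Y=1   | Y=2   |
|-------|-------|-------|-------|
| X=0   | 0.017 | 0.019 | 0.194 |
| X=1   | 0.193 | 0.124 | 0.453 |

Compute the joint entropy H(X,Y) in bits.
2.0166 bits

H(X,Y) = -Σ_{x,y} P(x,y) log₂ P(x,y). Per-cell terms -P(x,y)·log₂P(x,y):
  X=0: 0.099931, 0.108639, 0.458979
  X=1: 0.458052, 0.373437, 0.517515
Sum of the 6 terms: H(X,Y) = 2.0166 bits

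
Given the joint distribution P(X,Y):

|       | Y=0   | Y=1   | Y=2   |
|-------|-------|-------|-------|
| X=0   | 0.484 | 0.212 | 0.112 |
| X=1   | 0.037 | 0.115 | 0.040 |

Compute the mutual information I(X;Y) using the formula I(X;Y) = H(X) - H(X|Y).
0.0807 bits

I(X;Y) = H(X) - H(X|Y)

Marginal of X (row sums):
  P(X=0) = 0.484 + 0.212 + 0.112 = 0.808
  P(X=1) = 0.037 + 0.115 + 0.040 = 0.192
H(X) = -[0.808·log₂(0.808) + 0.192·log₂(0.192)]
  = 0.24852 + 0.45712 = 0.70564 bits

Marginal of Y (column sums):
  P(Y=0) = 0.484 + 0.037 = 0.521
  P(Y=1) = 0.212 + 0.115 = 0.327
  P(Y=2) = 0.112 + 0.040 = 0.152
H(X|Y) = Σ_y P(y)·H(X|Y=y):
  Y=0: P(Y=0) = 0.521, P(X|Y=0) = (484/521, 37/521) → H(X|Y=0) = 0.36971
  Y=1: P(Y=1) = 0.327, P(X|Y=1) = (212/327, 115/327) → H(X|Y=1) = 0.93556
  Y=2: P(Y=2) = 0.152, P(X|Y=2) = (14/19, 5/19) → H(X|Y=2) = 0.83147
H(X|Y) = 0.521·0.36971 + 0.327·0.93556 + 0.152·0.83147 = 0.62493 bits

I(X;Y) = H(X) - H(X|Y) = 0.70564 - 0.62493 = 0.0807 bits

Cross-check via I(X;Y) = H(X) + H(Y) - H(X,Y): computing H(Y) from the column sums and H(X,Y) from the 6 cells in the same way gives H(Y) = 1.43052 bits and H(X,Y) = 2.05545 bits, so
I(X;Y) = 0.70564 + 1.43052 - 2.05545 = 0.0807 bits ✓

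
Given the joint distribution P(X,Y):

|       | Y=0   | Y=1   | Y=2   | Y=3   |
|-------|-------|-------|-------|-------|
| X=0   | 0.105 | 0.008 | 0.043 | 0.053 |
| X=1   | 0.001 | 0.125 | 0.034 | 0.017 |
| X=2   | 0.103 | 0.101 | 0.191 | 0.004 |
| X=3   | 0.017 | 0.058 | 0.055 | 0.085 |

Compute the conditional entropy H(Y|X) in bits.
1.5783 bits

H(Y|X) = H(X,Y) - H(X)

H(X,Y) = -Σ_{x,y} P(x,y) log₂ P(x,y). Per-cell terms -P(x,y)·log₂P(x,y):
  X=0: 0.34141, 0.05573, 0.19520, 0.22461
  X=1: 0.00997, 0.37500, 0.16586, 0.09993
  X=2: 0.33777, 0.33406, 0.45618, 0.03186
  X=3: 0.09993, 0.23825, 0.23014, 0.30229
Sum of the 16 terms: H(X,Y) = 3.4982 bits

Marginal of X (row sums):
  P(X=0) = 0.105 + 0.008 + 0.043 + 0.053 = 0.209
  P(X=1) = 0.001 + 0.125 + 0.034 + 0.017 = 0.177
  P(X=2) = 0.103 + 0.101 + 0.191 + 0.004 = 0.399
  P(X=3) = 0.017 + 0.058 + 0.055 + 0.085 = 0.215
H(X) = -[0.209·log₂(0.209) + 0.177·log₂(0.177) + 0.399·log₂(0.399) + 0.215·log₂(0.215)]
  = 0.47201 + 0.44218 + 0.52889 + 0.47678 = 1.9199 bits

H(Y|X) = H(X,Y) - H(X) = 3.4982 - 1.9199 = 1.5783 bits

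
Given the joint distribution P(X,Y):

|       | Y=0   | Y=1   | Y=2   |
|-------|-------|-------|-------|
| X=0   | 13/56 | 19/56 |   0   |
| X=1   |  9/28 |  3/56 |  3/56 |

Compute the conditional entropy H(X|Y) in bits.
0.7689 bits

H(X|Y) = H(X,Y) - H(Y)

H(X,Y) = -Σ_{x,y} P(x,y) log₂ P(x,y). Per-cell terms -P(x,y)·log₂P(x,y):
  X=0: 0.4891, 0.5291, 0.0000
  X=1: 0.5263, 0.2262, 0.2262
  (cells with P = 0 contribute 0)
Sum of the 6 terms: H(X,Y) = 1.9969 bits

Marginal of Y (column sums):
  P(Y=0) = 13/56 + 9/28 = 31/56
  P(Y=1) = 19/56 + 3/56 = 11/28
  P(Y=2) = 0 + 3/56 = 3/56
H(Y) = -[(31/56)·log₂(31/56) + (11/28)·log₂(11/28) + (3/56)·log₂(3/56)]
  = 0.4723 + 0.5295 + 0.2262 = 1.2280 bits

H(X|Y) = H(X,Y) - H(Y) = 1.9969 - 1.2280 = 0.7689 bits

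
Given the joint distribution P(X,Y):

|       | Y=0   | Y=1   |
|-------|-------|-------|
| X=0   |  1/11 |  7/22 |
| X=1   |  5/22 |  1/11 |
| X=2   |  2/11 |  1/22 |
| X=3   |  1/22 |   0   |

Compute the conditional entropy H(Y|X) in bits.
0.7513 bits

H(Y|X) = H(X,Y) - H(X)

H(X,Y) = -Σ_{x,y} P(x,y) log₂ P(x,y). Per-cell terms -P(x,y)·log₂P(x,y):
  X=0: 0.31449, 0.52566
  X=1: 0.48580, 0.31449
  X=2: 0.44717, 0.20270
  X=3: 0.20270, 0.00000
  (cells with P = 0 contribute 0)
Sum of the 8 terms: H(X,Y) = 2.4930 bits

Marginal of X (row sums):
  P(X=0) = 1/11 + 7/22 = 9/22
  P(X=1) = 5/22 + 1/11 = 7/22
  P(X=2) = 2/11 + 1/22 = 5/22
  P(X=3) = 1/22 + 0 = 1/22
H(X) = -[(9/22)·log₂(9/22) + (7/22)·log₂(7/22) + (5/22)·log₂(5/22) + (1/22)·log₂(1/22)]
  = 0.52753 + 0.52566 + 0.48580 + 0.20270 = 1.7417 bits

H(Y|X) = H(X,Y) - H(X) = 2.4930 - 1.7417 = 0.7513 bits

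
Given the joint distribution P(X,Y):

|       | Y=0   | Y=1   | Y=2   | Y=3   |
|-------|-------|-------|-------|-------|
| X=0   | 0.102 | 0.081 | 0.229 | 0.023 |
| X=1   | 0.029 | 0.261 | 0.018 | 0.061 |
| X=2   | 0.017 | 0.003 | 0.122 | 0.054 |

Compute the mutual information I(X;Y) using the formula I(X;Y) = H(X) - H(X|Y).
0.4077 bits

I(X;Y) = H(X) - H(X|Y)

Marginal of X (row sums):
  P(X=0) = 0.102 + 0.081 + 0.229 + 0.023 = 0.435
  P(X=1) = 0.029 + 0.261 + 0.018 + 0.061 = 0.369
  P(X=2) = 0.017 + 0.003 + 0.122 + 0.054 = 0.196
H(X) = -[0.435·log₂(0.435) + 0.369·log₂(0.369) + 0.196·log₂(0.196)]
  = 0.5224 + 0.5307 + 0.4608 = 1.5139 bits

Marginal of Y (column sums):
  P(Y=0) = 0.102 + 0.029 + 0.017 = 0.148
  P(Y=1) = 0.081 + 0.261 + 0.003 = 0.345
  P(Y=2) = 0.229 + 0.018 + 0.122 = 0.369
  P(Y=3) = 0.023 + 0.061 + 0.054 = 0.138
H(X|Y) = Σ_y P(y)·H(X|Y=y):
  Y=0: P(Y=0) = 0.148, P(X|Y=0) = (51/74, 29/148, 17/148) → H(X|Y=0) = 1.1895
  Y=1: P(Y=1) = 0.345, P(X|Y=1) = (27/115, 87/115, 1/115) → H(X|Y=1) = 0.8549
  Y=2: P(Y=2) = 0.369, P(X|Y=2) = (229/369, 2/41, 122/369) → H(X|Y=2) = 1.1676
  Y=3: P(Y=3) = 0.138, P(X|Y=3) = (1/6, 61/138, 9/23) → H(X|Y=3) = 1.4811
H(X|Y) = 0.148·1.1895 + 0.345·0.8549 + 0.369·1.1676 + 0.138·1.4811 = 1.1062 bits

I(X;Y) = H(X) - H(X|Y) = 1.5139 - 1.1062 = 0.4077 bits

Cross-check via I(X;Y) = H(X) + H(Y) - H(X,Y): computing H(Y) from the column sums and H(X,Y) from the 12 cells in the same way gives H(Y) = 1.8627 bits and H(X,Y) = 2.9689 bits, so
I(X;Y) = 1.5139 + 1.8627 - 2.9689 = 0.4077 bits ✓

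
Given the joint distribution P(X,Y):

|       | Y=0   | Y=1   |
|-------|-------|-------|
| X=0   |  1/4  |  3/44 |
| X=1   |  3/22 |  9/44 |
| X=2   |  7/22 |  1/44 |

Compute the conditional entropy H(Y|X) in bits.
0.6900 bits

H(Y|X) = H(X,Y) - H(X)

H(X,Y) = -Σ_{x,y} P(x,y) log₂ P(x,y). Per-cell terms -P(x,y)·log₂P(x,y):
  X=0: 0.50000, 0.26417
  X=1: 0.39197, 0.46831
  X=2: 0.52566, 0.12408
Sum of the 6 terms: H(X,Y) = 2.2742 bits

Marginal of X (row sums):
  P(X=0) = 1/4 + 3/44 = 7/22
  P(X=1) = 3/22 + 9/44 = 15/44
  P(X=2) = 7/22 + 1/44 = 15/44
H(X) = -[(7/22)·log₂(7/22) + (15/44)·log₂(15/44) + (15/44)·log₂(15/44)]
  = 0.52566 + 0.52928 + 0.52928 = 1.5842 bits

H(Y|X) = H(X,Y) - H(X) = 2.2742 - 1.5842 = 0.6900 bits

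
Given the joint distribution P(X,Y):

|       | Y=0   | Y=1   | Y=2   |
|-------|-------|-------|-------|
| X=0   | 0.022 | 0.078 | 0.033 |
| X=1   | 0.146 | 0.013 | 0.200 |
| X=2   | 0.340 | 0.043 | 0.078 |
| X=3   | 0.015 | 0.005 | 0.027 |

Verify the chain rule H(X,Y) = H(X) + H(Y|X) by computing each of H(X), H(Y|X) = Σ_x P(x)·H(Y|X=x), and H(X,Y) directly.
H(X) = 1.6400 bits, H(Y|X) = 1.1630 bits, H(X,Y) = 2.8030 bits

Marginal of X (row sums):
  P(X=0) = 0.022 + 0.078 + 0.033 = 0.133
  P(X=1) = 0.146 + 0.013 + 0.200 = 0.359
  P(X=2) = 0.340 + 0.043 + 0.078 = 0.461
  P(X=3) = 0.015 + 0.005 + 0.027 = 0.047
H(X) = -[0.133·log₂(0.133) + 0.359·log₂(0.359) + 0.461·log₂(0.461) + 0.047·log₂(0.047)]
  = 0.3871 + 0.5306 + 0.5150 + 0.2073 = 1.6400 bits

H(Y|X) = Σ_x P(x)·H(Y|X=x):
  X=0: P(X=0) = 0.133, P(Y|X=0) = (22/133, 78/133, 33/133) → H(Y|X=0) = 1.3798
  X=1: P(X=1) = 0.359, P(Y|X=1) = (146/359, 13/359, 200/359) → H(Y|X=1) = 1.1714
  X=2: P(X=2) = 0.461, P(Y|X=2) = (340/461, 43/461, 78/461) → H(Y|X=2) = 1.0769
  X=3: P(X=3) = 0.047, P(Y|X=3) = (15/47, 5/47, 27/47) → H(Y|X=3) = 1.3292
H(Y|X) = 0.133·1.3798 + 0.359·1.1714 + 0.461·1.0769 + 0.047·1.3292 = 1.1630 bits

H(X,Y) = -Σ_{x,y} P(x,y) log₂ P(x,y). Per-cell terms -P(x,y)·log₂P(x,y):
  X=0: 0.1211, 0.2871, 0.1624
  X=1: 0.4053, 0.0814, 0.4644
  X=2: 0.5292, 0.1952, 0.2871
  X=3: 0.0909, 0.0382, 0.1407
Sum of the 12 terms: H(X,Y) = 2.8030 bits

Chain rule check:
  H(X) + H(Y|X) = 1.6400 + 1.1630 = 2.8030 bits
  H(X,Y) = 2.8030 bits
✓ Chain rule verified.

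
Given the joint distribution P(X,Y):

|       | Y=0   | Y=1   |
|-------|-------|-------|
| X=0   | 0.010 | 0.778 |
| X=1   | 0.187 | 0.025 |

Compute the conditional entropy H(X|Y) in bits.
0.2177 bits

H(X|Y) = H(X,Y) - H(Y)

H(X,Y) = -Σ_{x,y} P(x,y) log₂ P(x,y). Per-cell terms -P(x,y)·log₂P(x,y):
  X=0: 0.06644, 0.28176
  X=1: 0.45233, 0.13305
Sum of the 4 terms: H(X,Y) = 0.9336 bits

Marginal of Y (column sums):
  P(Y=0) = 0.010 + 0.187 = 0.197
  P(Y=1) = 0.778 + 0.025 = 0.803
H(Y) = -[0.197·log₂(0.197) + 0.803·log₂(0.803)]
  = 0.46172 + 0.25417 = 0.7159 bits

H(X|Y) = H(X,Y) - H(Y) = 0.9336 - 0.7159 = 0.2177 bits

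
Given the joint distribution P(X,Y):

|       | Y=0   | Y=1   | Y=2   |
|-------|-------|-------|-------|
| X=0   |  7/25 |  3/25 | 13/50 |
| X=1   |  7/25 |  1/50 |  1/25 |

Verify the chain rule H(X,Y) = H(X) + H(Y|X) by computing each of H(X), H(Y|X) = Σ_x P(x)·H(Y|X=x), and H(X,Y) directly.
H(X) = 0.9248 bits, H(Y|X) = 1.2746 bits, H(X,Y) = 2.1994 bits

Marginal of X (row sums):
  P(X=0) = 7/25 + 3/25 + 13/50 = 33/50
  P(X=1) = 7/25 + 1/50 + 1/25 = 17/50
H(X) = -[(33/50)·log₂(33/50) + (17/50)·log₂(17/50)]
  = 0.39564 + 0.52917 = 0.9248 bits

H(Y|X) = Σ_x P(x)·H(Y|X=x):
  X=0: P(X=0) = 33/50, P(Y|X=0) = (14/33, 2/11, 13/33) → H(Y|X=0) = 1.50141
  X=1: P(X=1) = 17/50, P(Y|X=1) = (14/17, 1/17, 2/17) → H(Y|X=1) = 0.83435
H(Y|X) = (33/50)·1.50141 + (17/50)·0.83435 = 1.2746 bits

H(X,Y) = -Σ_{x,y} P(x,y) log₂ P(x,y). Per-cell terms -P(x,y)·log₂P(x,y):
  X=0: 0.51422, 0.36707, 0.50529
  X=1: 0.51422, 0.11288, 0.18575
Sum of the 6 terms: H(X,Y) = 2.1994 bits

Chain rule check:
  H(X) + H(Y|X) = 0.9248 + 1.2746 = 2.1994 bits
  H(X,Y) = 2.1994 bits
✓ Chain rule verified.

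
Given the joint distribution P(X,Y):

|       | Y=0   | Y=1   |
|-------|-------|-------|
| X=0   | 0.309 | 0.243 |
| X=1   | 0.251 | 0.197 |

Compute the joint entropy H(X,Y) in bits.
1.9818 bits

H(X,Y) = -Σ_{x,y} P(x,y) log₂ P(x,y). Per-cell terms -P(x,y)·log₂P(x,y):
  X=0: 0.5235, 0.4960
  X=1: 0.5006, 0.4617
Sum of the 4 terms: H(X,Y) = 1.9818 bits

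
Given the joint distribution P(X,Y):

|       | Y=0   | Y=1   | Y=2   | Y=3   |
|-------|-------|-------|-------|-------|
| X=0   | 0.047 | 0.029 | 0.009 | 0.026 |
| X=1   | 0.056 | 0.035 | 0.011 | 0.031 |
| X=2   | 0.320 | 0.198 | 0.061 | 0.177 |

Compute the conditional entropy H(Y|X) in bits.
1.8154 bits

H(Y|X) = H(X,Y) - H(X)

H(X,Y) = -Σ_{x,y} P(x,y) log₂ P(x,y). Per-cell terms -P(x,y)·log₂P(x,y):
  X=0: 0.2073, 0.1481, 0.0612, 0.1369
  X=1: 0.2329, 0.1693, 0.0716, 0.1554
  X=2: 0.5260, 0.4626, 0.2461, 0.4422
Sum of the 12 terms: H(X,Y) = 2.8596 bits

Marginal of X (row sums):
  P(X=0) = 0.047 + 0.029 + 0.009 + 0.026 = 0.111
  P(X=1) = 0.056 + 0.035 + 0.011 + 0.031 = 0.133
  P(X=2) = 0.320 + 0.198 + 0.061 + 0.177 = 0.756
H(X) = -[0.111·log₂(0.111) + 0.133·log₂(0.133) + 0.756·log₂(0.756)]
  = 0.3520 + 0.3871 + 0.3051 = 1.0442 bits

H(Y|X) = H(X,Y) - H(X) = 2.8596 - 1.0442 = 1.8154 bits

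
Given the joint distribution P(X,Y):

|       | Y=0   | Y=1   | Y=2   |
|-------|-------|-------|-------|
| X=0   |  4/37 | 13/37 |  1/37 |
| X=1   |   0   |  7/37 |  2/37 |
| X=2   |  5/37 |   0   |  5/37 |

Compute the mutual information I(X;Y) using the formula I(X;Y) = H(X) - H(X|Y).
0.4852 bits

I(X;Y) = H(X) - H(X|Y)

Marginal of X (row sums):
  P(X=0) = 4/37 + 13/37 + 1/37 = 18/37
  P(X=1) = 0 + 7/37 + 2/37 = 9/37
  P(X=2) = 5/37 + 0 + 5/37 = 10/37
H(X) = -[(18/37)·log₂(18/37) + (9/37)·log₂(9/37) + (10/37)·log₂(10/37)]
  = 0.50572 + 0.49610 + 0.51014 = 1.5120 bits

Marginal of Y (column sums):
  P(Y=0) = 4/37 + 0 + 5/37 = 9/37
  P(Y=1) = 13/37 + 7/37 + 0 = 20/37
  P(Y=2) = 1/37 + 2/37 + 5/37 = 8/37
H(X|Y) = Σ_y P(y)·H(X|Y=y):
  Y=0: P(Y=0) = 9/37, P(X|Y=0) = (4/9, 0, 5/9) → H(X|Y=0) = 0.99108
  Y=1: P(Y=1) = 20/37, P(X|Y=1) = (13/20, 7/20, 0) → H(X|Y=1) = 0.93407
  Y=2: P(Y=2) = 8/37, P(X|Y=2) = (1/8, 1/4, 5/8) → H(X|Y=2) = 1.29879
H(X|Y) = (9/37)·0.99108 + (20/37)·0.93407 + (8/37)·1.29879 = 1.0268 bits

I(X;Y) = H(X) - H(X|Y) = 1.5120 - 1.0268 = 0.4852 bits

Cross-check via I(X;Y) = H(X) + H(Y) - H(X,Y): computing H(Y) from the column sums and H(X,Y) from the 9 cells in the same way gives H(Y) = 1.4536 bits and H(X,Y) = 2.4804 bits, so
I(X;Y) = 1.5120 + 1.4536 - 2.4804 = 0.4852 bits ✓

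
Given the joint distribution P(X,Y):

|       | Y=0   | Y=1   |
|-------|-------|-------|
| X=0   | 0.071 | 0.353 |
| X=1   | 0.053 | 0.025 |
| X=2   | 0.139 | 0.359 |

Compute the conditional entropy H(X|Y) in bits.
1.2539 bits

H(X|Y) = H(X,Y) - H(Y)

H(X,Y) = -Σ_{x,y} P(x,y) log₂ P(x,y). Per-cell terms -P(x,y)·log₂P(x,y):
  X=0: 0.270939, 0.530298
  X=1: 0.224607, 0.133048
  X=2: 0.395711, 0.530582
Sum of the 6 terms: H(X,Y) = 2.085185 bits

Marginal of Y (column sums):
  P(Y=0) = 0.071 + 0.053 + 0.139 = 0.263
  P(Y=1) = 0.353 + 0.025 + 0.359 = 0.737
H(Y) = -[0.263·log₂(0.263) + 0.737·log₂(0.737)]
  = 0.506766 + 0.324474 = 0.831240 bits

H(X|Y) = H(X,Y) - H(Y) = 2.085185 - 0.831240 = 1.2539 bits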